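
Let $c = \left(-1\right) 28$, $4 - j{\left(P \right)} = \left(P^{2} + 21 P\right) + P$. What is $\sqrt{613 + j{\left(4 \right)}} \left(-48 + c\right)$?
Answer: $- 228 \sqrt{57} \approx -1721.4$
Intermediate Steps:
$j{\left(P \right)} = 4 - P^{2} - 22 P$ ($j{\left(P \right)} = 4 - \left(\left(P^{2} + 21 P\right) + P\right) = 4 - \left(P^{2} + 22 P\right) = 4 - P^{2} - 22 P$)
$c = -28$
$\sqrt{613 + j{\left(4 \right)}} \left(-48 + c\right) = \sqrt{613 - 100} \left(-48 - 28\right) = \sqrt{613 - 100} \left(-76\right) = \sqrt{513} \left(-76\right) = 3 \sqrt{57} \left(-76\right) = - 228 \sqrt{57}$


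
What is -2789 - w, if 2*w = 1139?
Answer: -6717/2 ≈ -3358.5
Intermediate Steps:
w = 1139/2 (w = (½)*1139 = 1139/2 ≈ 569.50)
-2789 - w = -2789 - 1*1139/2 = -2789 - 1139/2 = -6717/2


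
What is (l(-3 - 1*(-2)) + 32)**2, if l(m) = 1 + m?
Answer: 1024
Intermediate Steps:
(l(-3 - 1*(-2)) + 32)**2 = ((1 + (-3 - 1*(-2))) + 32)**2 = ((1 + (-3 + 2)) + 32)**2 = ((1 - 1) + 32)**2 = (0 + 32)**2 = 32**2 = 1024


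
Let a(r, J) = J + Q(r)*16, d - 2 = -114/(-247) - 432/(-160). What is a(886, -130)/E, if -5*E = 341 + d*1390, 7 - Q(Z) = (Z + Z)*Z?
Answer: 816396425/48851 ≈ 16712.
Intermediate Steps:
d = 671/130 (d = 2 + (-114/(-247) - 432/(-160)) = 2 + (-114*(-1/247) - 432*(-1/160)) = 2 + (6/13 + 27/10) = 2 + 411/130 = 671/130 ≈ 5.1615)
Q(Z) = 7 - 2*Z² (Q(Z) = 7 - (Z + Z)*Z = 7 - 2*Z*Z = 7 - 2*Z²)
E = -97702/65 (E = -(341 + (671/130)*1390)/5 = -(341 + 93269/13)/5 = -⅕*97702/13 = -97702/65 ≈ -1503.1)
a(r, J) = 112 + J - 32*r² (a(r, J) = J + (7 - 2*r²)*16 = J + (112 - 32*r²) = 112 + J - 32*r²)
a(886, -130)/E = (112 - 130 - 32*886²)/(-97702/65) = (112 - 130 - 32*784996)*(-65/97702) = (112 - 130 - 25119872)*(-65/97702) = -25119890*(-65/97702) = 816396425/48851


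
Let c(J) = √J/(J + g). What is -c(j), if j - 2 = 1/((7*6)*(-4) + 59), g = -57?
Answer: √23653/5996 ≈ 0.025650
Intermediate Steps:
j = 217/109 (j = 2 + 1/((7*6)*(-4) + 59) = 2 + 1/(42*(-4) + 59) = 2 + 1/(-168 + 59) = 2 + 1/(-109) = 2 - 1/109 = 217/109 ≈ 1.9908)
c(J) = √J/(-57 + J) (c(J) = √J/(J - 57) = √J/(-57 + J))
-c(j) = -√(217/109)/(-57 + 217/109) = -√23653/109/(-5996/109) = -√23653/109*(-109)/5996 = -(-1)*√23653/5996 = √23653/5996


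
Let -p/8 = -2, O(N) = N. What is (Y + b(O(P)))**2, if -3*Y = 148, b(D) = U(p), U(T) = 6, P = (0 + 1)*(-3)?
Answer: 16900/9 ≈ 1877.8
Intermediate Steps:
P = -3 (P = 1*(-3) = -3)
p = 16 (p = -8*(-2) = 16)
b(D) = 6
Y = -148/3 (Y = -1/3*148 = -148/3 ≈ -49.333)
(Y + b(O(P)))**2 = (-148/3 + 6)**2 = (-130/3)**2 = 16900/9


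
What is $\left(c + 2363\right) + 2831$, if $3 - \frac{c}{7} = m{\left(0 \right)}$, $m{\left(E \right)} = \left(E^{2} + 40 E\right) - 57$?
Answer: $5614$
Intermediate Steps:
$m{\left(E \right)} = -57 + E^{2} + 40 E$
$c = 420$ ($c = 21 - 7 \left(-57 + 0^{2} + 40 \cdot 0\right) = 21 - 7 \left(-57 + 0 + 0\right) = 21 - -399 = 21 + 399 = 420$)
$\left(c + 2363\right) + 2831 = \left(420 + 2363\right) + 2831 = 2783 + 2831 = 5614$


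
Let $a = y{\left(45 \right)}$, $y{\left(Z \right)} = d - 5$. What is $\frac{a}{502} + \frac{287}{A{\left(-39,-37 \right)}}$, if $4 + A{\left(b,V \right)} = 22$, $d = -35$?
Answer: $\frac{71677}{4518} \approx 15.865$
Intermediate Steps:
$A{\left(b,V \right)} = 18$ ($A{\left(b,V \right)} = -4 + 22 = 18$)
$y{\left(Z \right)} = -40$ ($y{\left(Z \right)} = -35 - 5 = -40$)
$a = -40$
$\frac{a}{502} + \frac{287}{A{\left(-39,-37 \right)}} = - \frac{40}{502} + \frac{287}{18} = \left(-40\right) \frac{1}{502} + 287 \cdot \frac{1}{18} = - \frac{20}{251} + \frac{287}{18} = \frac{71677}{4518}$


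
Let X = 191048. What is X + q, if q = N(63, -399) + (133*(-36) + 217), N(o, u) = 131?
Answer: 186608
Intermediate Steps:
q = -4440 (q = 131 + (133*(-36) + 217) = 131 + (-4788 + 217) = 131 - 4571 = -4440)
X + q = 191048 - 4440 = 186608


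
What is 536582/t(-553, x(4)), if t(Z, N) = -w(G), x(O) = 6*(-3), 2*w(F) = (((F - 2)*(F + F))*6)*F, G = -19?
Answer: 268291/22743 ≈ 11.797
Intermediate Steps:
w(F) = 6*F²*(-2 + F) (w(F) = ((((F - 2)*(F + F))*6)*F)/2 = ((((-2 + F)*(2*F))*6)*F)/2 = (((2*F*(-2 + F))*6)*F)/2 = ((12*F*(-2 + F))*F)/2 = (12*F²*(-2 + F))/2 = 6*F²*(-2 + F))
x(O) = -18
t(Z, N) = 45486 (t(Z, N) = -6*(-19)²*(-2 - 19) = -6*361*(-21) = -1*(-45486) = 45486)
536582/t(-553, x(4)) = 536582/45486 = 536582*(1/45486) = 268291/22743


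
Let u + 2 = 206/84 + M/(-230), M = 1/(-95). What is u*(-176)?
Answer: -18268448/229425 ≈ -79.627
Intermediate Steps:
M = -1/95 ≈ -0.010526
u = 103798/229425 (u = -2 + (206/84 - 1/95/(-230)) = -2 + (206*(1/84) - 1/95*(-1/230)) = -2 + (103/42 + 1/21850) = -2 + 562648/229425 = 103798/229425 ≈ 0.45243)
u*(-176) = (103798/229425)*(-176) = -18268448/229425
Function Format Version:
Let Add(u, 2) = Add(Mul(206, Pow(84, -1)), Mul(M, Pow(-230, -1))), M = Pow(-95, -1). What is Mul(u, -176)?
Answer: Rational(-18268448, 229425) ≈ -79.627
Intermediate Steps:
M = Rational(-1, 95) ≈ -0.010526
u = Rational(103798, 229425) (u = Add(-2, Add(Mul(206, Pow(84, -1)), Mul(Rational(-1, 95), Pow(-230, -1)))) = Add(-2, Add(Mul(206, Rational(1, 84)), Mul(Rational(-1, 95), Rational(-1, 230)))) = Add(-2, Add(Rational(103, 42), Rational(1, 21850))) = Add(-2, Rational(562648, 229425)) = Rational(103798, 229425) ≈ 0.45243)
Mul(u, -176) = Mul(Rational(103798, 229425), -176) = Rational(-18268448, 229425)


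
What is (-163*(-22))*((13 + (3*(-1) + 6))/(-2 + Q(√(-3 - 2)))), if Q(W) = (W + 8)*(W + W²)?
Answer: -57376*I/(3*√5 + 47*I) ≈ -1196.4 - 170.76*I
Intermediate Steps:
Q(W) = (8 + W)*(W + W²)
(-163*(-22))*((13 + (3*(-1) + 6))/(-2 + Q(√(-3 - 2)))) = (-163*(-22))*((13 + (3*(-1) + 6))/(-2 + √(-3 - 2)*(8 + (√(-3 - 2))² + 9*√(-3 - 2)))) = 3586*((13 + (-3 + 6))/(-2 + √(-5)*(8 + (√(-5))² + 9*√(-5)))) = 3586*((13 + 3)/(-2 + (I*√5)*(8 + (I*√5)² + 9*(I*√5)))) = 3586*(16/(-2 + (I*√5)*(8 - 5 + 9*I*√5))) = 3586*(16/(-2 + (I*√5)*(3 + 9*I*√5))) = 3586*(16/(-2 + I*√5*(3 + 9*I*√5))) = 57376/(-2 + I*√5*(3 + 9*I*√5))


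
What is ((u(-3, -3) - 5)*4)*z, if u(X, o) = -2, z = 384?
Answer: -10752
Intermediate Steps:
((u(-3, -3) - 5)*4)*z = ((-2 - 5)*4)*384 = -7*4*384 = -28*384 = -10752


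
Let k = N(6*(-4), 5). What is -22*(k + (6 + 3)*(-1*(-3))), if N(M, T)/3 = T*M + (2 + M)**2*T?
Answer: -152394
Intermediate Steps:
N(M, T) = 3*M*T + 3*T*(2 + M)**2 (N(M, T) = 3*(T*M + (2 + M)**2*T) = 3*(M*T + T*(2 + M)**2) = 3*M*T + 3*T*(2 + M)**2)
k = 6900 (k = 3*5*(6*(-4) + (2 + 6*(-4))**2) = 3*5*(-24 + (2 - 24)**2) = 3*5*(-24 + (-22)**2) = 3*5*(-24 + 484) = 3*5*460 = 6900)
-22*(k + (6 + 3)*(-1*(-3))) = -22*(6900 + (6 + 3)*(-1*(-3))) = -22*(6900 + 9*3) = -22*(6900 + 27) = -22*6927 = -152394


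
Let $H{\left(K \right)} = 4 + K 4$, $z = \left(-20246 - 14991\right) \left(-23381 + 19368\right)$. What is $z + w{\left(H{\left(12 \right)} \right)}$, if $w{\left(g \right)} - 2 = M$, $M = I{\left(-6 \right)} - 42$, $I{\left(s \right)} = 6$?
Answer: $141406047$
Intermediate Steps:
$z = 141406081$ ($z = \left(-35237\right) \left(-4013\right) = 141406081$)
$H{\left(K \right)} = 4 + 4 K$
$M = -36$ ($M = 6 - 42 = -36$)
$w{\left(g \right)} = -34$ ($w{\left(g \right)} = 2 - 36 = -34$)
$z + w{\left(H{\left(12 \right)} \right)} = 141406081 - 34 = 141406047$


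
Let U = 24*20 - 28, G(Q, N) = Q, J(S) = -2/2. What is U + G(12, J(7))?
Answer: 464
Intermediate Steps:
J(S) = -1 (J(S) = -2*½ = -1)
U = 452 (U = 480 - 28 = 452)
U + G(12, J(7)) = 452 + 12 = 464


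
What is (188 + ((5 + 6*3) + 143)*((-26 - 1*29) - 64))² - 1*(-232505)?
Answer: 383060861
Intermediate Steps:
(188 + ((5 + 6*3) + 143)*((-26 - 1*29) - 64))² - 1*(-232505) = (188 + ((5 + 18) + 143)*((-26 - 29) - 64))² + 232505 = (188 + (23 + 143)*(-55 - 64))² + 232505 = (188 + 166*(-119))² + 232505 = (188 - 19754)² + 232505 = (-19566)² + 232505 = 382828356 + 232505 = 383060861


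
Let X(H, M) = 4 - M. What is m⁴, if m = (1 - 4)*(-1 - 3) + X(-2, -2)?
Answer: 104976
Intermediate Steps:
m = 18 (m = (1 - 4)*(-1 - 3) + (4 - 1*(-2)) = -3*(-4) + (4 + 2) = 12 + 6 = 18)
m⁴ = 18⁴ = 104976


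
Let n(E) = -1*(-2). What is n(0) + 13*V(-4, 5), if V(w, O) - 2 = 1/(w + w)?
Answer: 211/8 ≈ 26.375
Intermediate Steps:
V(w, O) = 2 + 1/(2*w) (V(w, O) = 2 + 1/(w + w) = 2 + 1/(2*w))
n(E) = 2
n(0) + 13*V(-4, 5) = 2 + 13*(2 + (1/2)/(-4)) = 2 + 13*(2 + (1/2)*(-1/4)) = 2 + 13*(2 - 1/8) = 2 + 13*(15/8) = 2 + 195/8 = 211/8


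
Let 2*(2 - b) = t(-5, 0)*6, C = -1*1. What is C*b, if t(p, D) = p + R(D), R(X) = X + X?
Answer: -17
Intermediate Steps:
R(X) = 2*X
C = -1
t(p, D) = p + 2*D
b = 17 (b = 2 - (-5 + 2*0)*6/2 = 2 - (-5 + 0)*6/2 = 2 - (-5)*6/2 = 2 - ½*(-30) = 2 + 15 = 17)
C*b = -1*17 = -17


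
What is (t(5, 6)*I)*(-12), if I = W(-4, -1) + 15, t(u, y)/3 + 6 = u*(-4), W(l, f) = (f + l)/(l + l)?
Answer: 14625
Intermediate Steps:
W(l, f) = (f + l)/(2*l) (W(l, f) = (f + l)/((2*l)) = (f + l)*(1/(2*l)) = (f + l)/(2*l))
t(u, y) = -18 - 12*u (t(u, y) = -18 + 3*(u*(-4)) = -18 + 3*(-4*u) = -18 - 12*u)
I = 125/8 (I = (½)*(-1 - 4)/(-4) + 15 = (½)*(-¼)*(-5) + 15 = 5/8 + 15 = 125/8 ≈ 15.625)
(t(5, 6)*I)*(-12) = ((-18 - 12*5)*(125/8))*(-12) = ((-18 - 60)*(125/8))*(-12) = -78*125/8*(-12) = -4875/4*(-12) = 14625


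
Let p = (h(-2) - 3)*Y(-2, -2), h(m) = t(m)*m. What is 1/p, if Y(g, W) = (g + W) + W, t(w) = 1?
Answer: 1/30 ≈ 0.033333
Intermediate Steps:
h(m) = m (h(m) = 1*m = m)
Y(g, W) = g + 2*W (Y(g, W) = (W + g) + W = g + 2*W)
p = 30 (p = (-2 - 3)*(-2 + 2*(-2)) = -5*(-2 - 4) = -5*(-6) = 30)
1/p = 1/30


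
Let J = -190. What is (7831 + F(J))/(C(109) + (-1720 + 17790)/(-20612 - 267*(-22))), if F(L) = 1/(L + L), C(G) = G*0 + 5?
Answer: 21928515451/10947800 ≈ 2003.0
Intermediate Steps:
C(G) = 5 (C(G) = 0 + 5 = 5)
F(L) = 1/(2*L)
(7831 + F(J))/(C(109) + (-1720 + 17790)/(-20612 - 267*(-22))) = (7831 + (½)/(-190))/(5 + (-1720 + 17790)/(-20612 - 267*(-22))) = (7831 + (½)*(-1/190))/(5 + 16070/(-20612 + 5874)) = (7831 - 1/380)/(5 + 16070/(-14738)) = 2975779/(380*(5 + 16070*(-1/14738))) = 2975779/(380*(5 - 8035/7369)) = 2975779/(380*(28810/7369)) = (2975779/380)*(7369/28810) = 21928515451/10947800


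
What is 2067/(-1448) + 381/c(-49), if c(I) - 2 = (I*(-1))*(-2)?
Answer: -31255/5792 ≈ -5.3962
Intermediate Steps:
c(I) = 2 + 2*I (c(I) = 2 + (I*(-1))*(-2) = 2 - I*(-2) = 2 + 2*I)
2067/(-1448) + 381/c(-49) = 2067/(-1448) + 381/(2 + 2*(-49)) = 2067*(-1/1448) + 381/(2 - 98) = -2067/1448 + 381/(-96) = -2067/1448 + 381*(-1/96) = -2067/1448 - 127/32 = -31255/5792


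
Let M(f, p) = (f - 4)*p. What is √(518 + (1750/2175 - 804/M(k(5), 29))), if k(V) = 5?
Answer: 2*√929247/87 ≈ 22.160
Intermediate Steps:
M(f, p) = p*(-4 + f) (M(f, p) = (-4 + f)*p = p*(-4 + f))
√(518 + (1750/2175 - 804/M(k(5), 29))) = √(518 + (1750/2175 - 804*1/(29*(-4 + 5)))) = √(518 + (1750*(1/2175) - 804/(29*1))) = √(518 + (70/87 - 804/29)) = √(518 - 2342/87) = √(42724/87) = 2*√929247/87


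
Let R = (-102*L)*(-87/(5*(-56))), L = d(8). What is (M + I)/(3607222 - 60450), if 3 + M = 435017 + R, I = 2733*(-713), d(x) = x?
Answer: -52985399/124137020 ≈ -0.42683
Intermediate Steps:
L = 8
I = -1948629
R = -8874/35 (R = (-102*8)*(-87/(5*(-56))) = -(-70992)/(-280) = -(-70992)*(-1)/280 = -816*87/280 = -8874/35 ≈ -253.54)
M = 15216616/35 (M = -3 + (435017 - 8874/35) = -3 + 15216721/35 = 15216616/35 ≈ 4.3476e+5)
(M + I)/(3607222 - 60450) = (15216616/35 - 1948629)/(3607222 - 60450) = -52985399/35/3546772 = -52985399/35*1/3546772 = -52985399/124137020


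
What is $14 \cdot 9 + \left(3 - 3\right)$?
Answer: $126$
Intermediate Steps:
$14 \cdot 9 + \left(3 - 3\right) = 126 + \left(3 - 3\right) = 126 + 0 = 126$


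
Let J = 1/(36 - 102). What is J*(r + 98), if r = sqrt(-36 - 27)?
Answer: -49/33 - I*sqrt(7)/22 ≈ -1.4848 - 0.12026*I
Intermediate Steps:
J = -1/66 (J = 1/(-66) = -1/66 ≈ -0.015152)
r = 3*I*sqrt(7) (r = sqrt(-63) = 3*I*sqrt(7) ≈ 7.9373*I)
J*(r + 98) = -(3*I*sqrt(7) + 98)/66 = -(98 + 3*I*sqrt(7))/66 = -49/33 - I*sqrt(7)/22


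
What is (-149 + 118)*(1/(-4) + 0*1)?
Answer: 31/4 ≈ 7.7500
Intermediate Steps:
(-149 + 118)*(1/(-4) + 0*1) = -31*(-¼ + 0) = -31*(-¼) = 31/4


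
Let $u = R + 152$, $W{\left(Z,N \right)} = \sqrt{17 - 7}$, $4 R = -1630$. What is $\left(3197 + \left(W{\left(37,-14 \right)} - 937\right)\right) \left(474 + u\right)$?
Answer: $493810 + \frac{437 \sqrt{10}}{2} \approx 4.945 \cdot 10^{5}$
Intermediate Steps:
$R = - \frac{815}{2}$ ($R = \frac{1}{4} \left(-1630\right) = - \frac{815}{2} \approx -407.5$)
$W{\left(Z,N \right)} = \sqrt{10}$
$u = - \frac{511}{2}$ ($u = - \frac{815}{2} + 152 = - \frac{511}{2} \approx -255.5$)
$\left(3197 + \left(W{\left(37,-14 \right)} - 937\right)\right) \left(474 + u\right) = \left(3197 - \left(937 - \sqrt{10}\right)\right) \left(474 - \frac{511}{2}\right) = \left(3197 - \left(937 - \sqrt{10}\right)\right) \frac{437}{2} = \left(2260 + \sqrt{10}\right) \frac{437}{2} = 493810 + \frac{437 \sqrt{10}}{2}$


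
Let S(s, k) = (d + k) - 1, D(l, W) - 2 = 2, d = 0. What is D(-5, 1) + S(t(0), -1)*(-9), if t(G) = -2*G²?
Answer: 22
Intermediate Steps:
D(l, W) = 4 (D(l, W) = 2 + 2 = 4)
S(s, k) = -1 + k (S(s, k) = (0 + k) - 1 = k - 1 = -1 + k)
D(-5, 1) + S(t(0), -1)*(-9) = 4 + (-1 - 1)*(-9) = 4 - 2*(-9) = 4 + 18 = 22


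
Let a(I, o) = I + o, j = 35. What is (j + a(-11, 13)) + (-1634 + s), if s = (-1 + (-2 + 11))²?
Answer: -1533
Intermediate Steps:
s = 64 (s = (-1 + 9)² = 8² = 64)
(j + a(-11, 13)) + (-1634 + s) = (35 + (-11 + 13)) + (-1634 + 64) = (35 + 2) - 1570 = 37 - 1570 = -1533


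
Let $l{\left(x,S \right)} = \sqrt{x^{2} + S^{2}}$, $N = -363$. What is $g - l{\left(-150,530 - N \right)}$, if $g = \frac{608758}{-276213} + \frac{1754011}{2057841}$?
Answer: $- \frac{256082177045}{189467478711} - \sqrt{819949} \approx -906.86$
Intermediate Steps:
$l{\left(x,S \right)} = \sqrt{S^{2} + x^{2}}$
$g = - \frac{256082177045}{189467478711}$ ($g = 608758 \left(- \frac{1}{276213}\right) + 1754011 \cdot \frac{1}{2057841} = - \frac{608758}{276213} + \frac{1754011}{2057841} = - \frac{256082177045}{189467478711} \approx -1.3516$)
$g - l{\left(-150,530 - N \right)} = - \frac{256082177045}{189467478711} - \sqrt{\left(530 - -363\right)^{2} + \left(-150\right)^{2}} = - \frac{256082177045}{189467478711} - \sqrt{\left(530 + 363\right)^{2} + 22500} = - \frac{256082177045}{189467478711} - \sqrt{893^{2} + 22500} = - \frac{256082177045}{189467478711} - \sqrt{797449 + 22500} = - \frac{256082177045}{189467478711} - \sqrt{819949}$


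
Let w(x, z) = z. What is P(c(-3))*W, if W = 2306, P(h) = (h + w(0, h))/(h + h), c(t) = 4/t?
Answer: 2306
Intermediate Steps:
P(h) = 1 (P(h) = (h + h)/(h + h) = (2*h)/((2*h)) = (2*h)*(1/(2*h)) = 1)
P(c(-3))*W = 1*2306 = 2306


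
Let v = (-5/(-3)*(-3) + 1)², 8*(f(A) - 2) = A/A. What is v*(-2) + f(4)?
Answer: -239/8 ≈ -29.875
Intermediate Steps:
f(A) = 17/8 (f(A) = 2 + (A/A)/8 = 2 + (⅛)*1 = 2 + ⅛ = 17/8)
v = 16 (v = (-5*(-⅓)*(-3) + 1)² = ((5/3)*(-3) + 1)² = (-5 + 1)² = (-4)² = 16)
v*(-2) + f(4) = 16*(-2) + 17/8 = -32 + 17/8 = -239/8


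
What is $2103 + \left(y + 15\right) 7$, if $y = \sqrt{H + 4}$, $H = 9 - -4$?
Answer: $2208 + 7 \sqrt{17} \approx 2236.9$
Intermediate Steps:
$H = 13$ ($H = 9 + 4 = 13$)
$y = \sqrt{17}$ ($y = \sqrt{13 + 4} = \sqrt{17} \approx 4.1231$)
$2103 + \left(y + 15\right) 7 = 2103 + \left(\sqrt{17} + 15\right) 7 = 2103 + \left(15 + \sqrt{17}\right) 7 = 2103 + \left(105 + 7 \sqrt{17}\right) = 2208 + 7 \sqrt{17}$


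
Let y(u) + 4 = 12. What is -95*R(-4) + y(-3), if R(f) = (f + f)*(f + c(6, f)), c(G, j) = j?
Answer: -6072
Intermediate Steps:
y(u) = 8 (y(u) = -4 + 12 = 8)
R(f) = 4*f**2 (R(f) = (f + f)*(f + f) = (2*f)*(2*f) = 4*f**2)
-95*R(-4) + y(-3) = -380*(-4)**2 + 8 = -380*16 + 8 = -95*64 + 8 = -6080 + 8 = -6072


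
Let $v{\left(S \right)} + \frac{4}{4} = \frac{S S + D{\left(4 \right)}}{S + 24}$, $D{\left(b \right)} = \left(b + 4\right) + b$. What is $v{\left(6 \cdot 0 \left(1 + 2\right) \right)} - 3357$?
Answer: $- \frac{6715}{2} \approx -3357.5$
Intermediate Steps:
$D{\left(b \right)} = 4 + 2 b$ ($D{\left(b \right)} = \left(4 + b\right) + b = 4 + 2 b$)
$v{\left(S \right)} = -1 + \frac{12 + S^{2}}{24 + S}$ ($v{\left(S \right)} = -1 + \frac{S S + \left(4 + 2 \cdot 4\right)}{S + 24} = -1 + \frac{S^{2} + \left(4 + 8\right)}{24 + S} = -1 + \frac{S^{2} + 12}{24 + S} = -1 + \frac{12 + S^{2}}{24 + S}$)
$v{\left(6 \cdot 0 \left(1 + 2\right) \right)} - 3357 = \frac{-12 + \left(6 \cdot 0 \left(1 + 2\right)\right)^{2} - 6 \cdot 0 \left(1 + 2\right)}{24 + 6 \cdot 0 \left(1 + 2\right)} - 3357 = \frac{-12 + \left(0 \cdot 3\right)^{2} - 0 \cdot 3}{24 + 0 \cdot 3} - 3357 = \frac{-12 + 0^{2} - 0}{24 + 0} - 3357 = \frac{-12 + 0 + 0}{24} - 3357 = \frac{1}{24} \left(-12\right) - 3357 = - \frac{1}{2} - 3357 = - \frac{6715}{2}$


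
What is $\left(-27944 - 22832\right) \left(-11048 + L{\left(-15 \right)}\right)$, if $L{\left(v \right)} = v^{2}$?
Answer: $549548648$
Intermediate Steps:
$\left(-27944 - 22832\right) \left(-11048 + L{\left(-15 \right)}\right) = \left(-27944 - 22832\right) \left(-11048 + \left(-15\right)^{2}\right) = - 50776 \left(-11048 + 225\right) = \left(-50776\right) \left(-10823\right) = 549548648$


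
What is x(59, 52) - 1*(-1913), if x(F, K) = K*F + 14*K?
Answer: 5709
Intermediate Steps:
x(F, K) = 14*K + F*K (x(F, K) = F*K + 14*K = 14*K + F*K)
x(59, 52) - 1*(-1913) = 52*(14 + 59) - 1*(-1913) = 52*73 + 1913 = 3796 + 1913 = 5709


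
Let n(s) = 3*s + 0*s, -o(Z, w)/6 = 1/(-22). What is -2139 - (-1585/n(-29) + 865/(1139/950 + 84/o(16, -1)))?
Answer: -6133315588/2839477 ≈ -2160.0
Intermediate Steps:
o(Z, w) = 3/11 (o(Z, w) = -6/(-22) = -6*(-1/22) = 3/11)
n(s) = 3*s (n(s) = 3*s + 0 = 3*s)
-2139 - (-1585/n(-29) + 865/(1139/950 + 84/o(16, -1))) = -2139 - (-1585/(3*(-29)) + 865/(1139/950 + 84/(3/11))) = -2139 - (-1585/(-87) + 865/(1139*(1/950) + 84*(11/3))) = -2139 - (-1585*(-1/87) + 865/(1139/950 + 308)) = -2139 - (1585/87 + 865/(293739/950)) = -2139 - (1585/87 + 865*(950/293739)) = -2139 - (1585/87 + 821750/293739) = -2139 - 1*59674285/2839477 = -2139 - 59674285/2839477 = -6133315588/2839477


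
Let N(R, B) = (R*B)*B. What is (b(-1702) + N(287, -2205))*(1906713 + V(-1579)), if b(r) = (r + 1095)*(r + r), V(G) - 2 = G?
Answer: 2662365458281808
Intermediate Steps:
V(G) = 2 + G
N(R, B) = R*B² (N(R, B) = (B*R)*B = R*B²)
b(r) = 2*r*(1095 + r) (b(r) = (1095 + r)*(2*r) = 2*r*(1095 + r))
(b(-1702) + N(287, -2205))*(1906713 + V(-1579)) = (2*(-1702)*(1095 - 1702) + 287*(-2205)²)*(1906713 + (2 - 1579)) = (2*(-1702)*(-607) + 287*4862025)*(1906713 - 1577) = (2066228 + 1395401175)*1905136 = 1397467403*1905136 = 2662365458281808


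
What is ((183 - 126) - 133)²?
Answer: 5776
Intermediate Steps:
((183 - 126) - 133)² = (57 - 133)² = (-76)² = 5776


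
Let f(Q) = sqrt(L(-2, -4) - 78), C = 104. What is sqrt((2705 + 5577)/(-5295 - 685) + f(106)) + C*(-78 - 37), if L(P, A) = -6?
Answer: -11960 + sqrt(-12381590 + 17880200*I*sqrt(21))/2990 ≈ -11958.0 + 2.308*I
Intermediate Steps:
f(Q) = 2*I*sqrt(21) (f(Q) = sqrt(-6 - 78) = sqrt(-84) = 2*I*sqrt(21))
sqrt((2705 + 5577)/(-5295 - 685) + f(106)) + C*(-78 - 37) = sqrt((2705 + 5577)/(-5295 - 685) + 2*I*sqrt(21)) + 104*(-78 - 37) = sqrt(8282/(-5980) + 2*I*sqrt(21)) + 104*(-115) = sqrt(8282*(-1/5980) + 2*I*sqrt(21)) - 11960 = sqrt(-4141/2990 + 2*I*sqrt(21)) - 11960 = -11960 + sqrt(-4141/2990 + 2*I*sqrt(21))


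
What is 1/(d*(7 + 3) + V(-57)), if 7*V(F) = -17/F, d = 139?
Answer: 399/554627 ≈ 0.00071940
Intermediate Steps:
V(F) = -17/(7*F) (V(F) = (-17/F)/7 = -17/(7*F))
1/(d*(7 + 3) + V(-57)) = 1/(139*(7 + 3) - 17/7/(-57)) = 1/(139*10 - 17/7*(-1/57)) = 1/(1390 + 17/399) = 1/(554627/399) = 399/554627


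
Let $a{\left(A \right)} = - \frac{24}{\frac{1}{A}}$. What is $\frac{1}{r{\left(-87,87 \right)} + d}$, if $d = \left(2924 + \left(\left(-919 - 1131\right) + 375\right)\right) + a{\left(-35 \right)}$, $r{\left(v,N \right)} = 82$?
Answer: $\frac{1}{2171} \approx 0.00046062$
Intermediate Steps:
$a{\left(A \right)} = - 24 A$
$d = 2089$ ($d = \left(2924 + \left(\left(-919 - 1131\right) + 375\right)\right) - -840 = \left(2924 + \left(-2050 + 375\right)\right) + 840 = \left(2924 - 1675\right) + 840 = 1249 + 840 = 2089$)
$\frac{1}{r{\left(-87,87 \right)} + d} = \frac{1}{82 + 2089} = \frac{1}{2171}$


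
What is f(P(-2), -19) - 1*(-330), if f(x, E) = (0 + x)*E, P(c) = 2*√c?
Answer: 330 - 38*I*√2 ≈ 330.0 - 53.74*I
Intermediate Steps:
f(x, E) = E*x (f(x, E) = x*E = E*x)
f(P(-2), -19) - 1*(-330) = -38*√(-2) - 1*(-330) = -38*I*√2 + 330 = 330 - 38*I*√2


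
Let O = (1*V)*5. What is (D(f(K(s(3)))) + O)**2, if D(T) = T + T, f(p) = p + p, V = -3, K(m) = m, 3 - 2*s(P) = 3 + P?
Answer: 441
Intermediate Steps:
s(P) = -P/2 (s(P) = 3/2 - (3 + P)/2 = 3/2 + (-3/2 - P/2) = -P/2)
f(p) = 2*p
D(T) = 2*T
O = -15 (O = (1*(-3))*5 = -3*5 = -15)
(D(f(K(s(3)))) + O)**2 = (2*(2*(-1/2*3)) - 15)**2 = (2*(2*(-3/2)) - 15)**2 = (2*(-3) - 15)**2 = (-6 - 15)**2 = (-21)**2 = 441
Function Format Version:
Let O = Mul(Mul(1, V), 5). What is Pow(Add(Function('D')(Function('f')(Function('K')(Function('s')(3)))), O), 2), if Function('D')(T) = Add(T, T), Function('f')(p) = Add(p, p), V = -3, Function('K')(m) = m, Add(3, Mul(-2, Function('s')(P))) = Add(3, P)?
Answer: 441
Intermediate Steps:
Function('s')(P) = Mul(Rational(-1, 2), P) (Function('s')(P) = Add(Rational(3, 2), Mul(Rational(-1, 2), Add(3, P))) = Add(Rational(3, 2), Add(Rational(-3, 2), Mul(Rational(-1, 2), P))) = Mul(Rational(-1, 2), P))
Function('f')(p) = Mul(2, p)
Function('D')(T) = Mul(2, T)
O = -15 (O = Mul(Mul(1, -3), 5) = Mul(-3, 5) = -15)
Pow(Add(Function('D')(Function('f')(Function('K')(Function('s')(3)))), O), 2) = Pow(Add(Mul(2, Mul(2, Mul(Rational(-1, 2), 3))), -15), 2) = Pow(Add(Mul(2, Mul(2, Rational(-3, 2))), -15), 2) = Pow(Add(Mul(2, -3), -15), 2) = Pow(Add(-6, -15), 2) = Pow(-21, 2) = 441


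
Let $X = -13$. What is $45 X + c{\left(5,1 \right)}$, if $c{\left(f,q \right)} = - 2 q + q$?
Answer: $-586$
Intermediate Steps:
$c{\left(f,q \right)} = - q$
$45 X + c{\left(5,1 \right)} = 45 \left(-13\right) - 1 = -585 - 1 = -586$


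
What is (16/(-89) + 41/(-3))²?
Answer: 13667809/71289 ≈ 191.72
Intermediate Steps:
(16/(-89) + 41/(-3))² = (16*(-1/89) + 41*(-⅓))² = (-16/89 - 41/3)² = (-3697/267)² = 13667809/71289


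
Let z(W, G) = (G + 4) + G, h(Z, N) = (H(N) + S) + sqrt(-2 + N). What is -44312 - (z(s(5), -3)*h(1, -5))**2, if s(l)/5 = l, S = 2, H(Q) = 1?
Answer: -44320 - 24*I*sqrt(7) ≈ -44320.0 - 63.498*I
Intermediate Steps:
s(l) = 5*l
h(Z, N) = 3 + sqrt(-2 + N) (h(Z, N) = (1 + 2) + sqrt(-2 + N) = 3 + sqrt(-2 + N))
z(W, G) = 4 + 2*G (z(W, G) = (4 + G) + G = 4 + 2*G)
-44312 - (z(s(5), -3)*h(1, -5))**2 = -44312 - ((4 + 2*(-3))*(3 + sqrt(-2 - 5)))**2 = -44312 - ((4 - 6)*(3 + sqrt(-7)))**2 = -44312 - (-2*(3 + I*sqrt(7)))**2 = -44312 - (-6 - 2*I*sqrt(7))**2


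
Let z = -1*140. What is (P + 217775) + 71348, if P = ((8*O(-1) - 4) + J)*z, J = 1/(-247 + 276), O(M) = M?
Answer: 8433147/29 ≈ 2.9080e+5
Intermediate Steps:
z = -140
J = 1/29 ≈ 0.034483
P = 48580/29 (P = ((8*(-1) - 4) + 1/29)*(-140) = ((-8 - 4) + 1/29)*(-140) = (-12 + 1/29)*(-140) = -347/29*(-140) = 48580/29 ≈ 1675.2)
(P + 217775) + 71348 = (48580/29 + 217775) + 71348 = 6364055/29 + 71348 = 8433147/29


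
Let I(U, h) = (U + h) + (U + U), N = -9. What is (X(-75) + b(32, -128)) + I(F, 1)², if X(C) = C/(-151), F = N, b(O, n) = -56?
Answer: 93695/151 ≈ 620.50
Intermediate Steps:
F = -9
I(U, h) = h + 3*U (I(U, h) = (U + h) + 2*U = h + 3*U)
X(C) = -C/151 (X(C) = C*(-1/151) = -C/151)
(X(-75) + b(32, -128)) + I(F, 1)² = (-1/151*(-75) - 56) + (1 + 3*(-9))² = (75/151 - 56) + (1 - 27)² = -8381/151 + (-26)² = -8381/151 + 676 = 93695/151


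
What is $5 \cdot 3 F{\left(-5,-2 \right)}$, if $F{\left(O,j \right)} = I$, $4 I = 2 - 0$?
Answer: $\frac{15}{2} \approx 7.5$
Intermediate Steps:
$I = \frac{1}{2}$ ($I = \frac{2 - 0}{4} = \frac{2 + 0}{4} = \frac{1}{4} \cdot 2 = \frac{1}{2} \approx 0.5$)
$F{\left(O,j \right)} = \frac{1}{2}$
$5 \cdot 3 F{\left(-5,-2 \right)} = 5 \cdot 3 \cdot \frac{1}{2} = 15 \cdot \frac{1}{2} = \frac{15}{2}$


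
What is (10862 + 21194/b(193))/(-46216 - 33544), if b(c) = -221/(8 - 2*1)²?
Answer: -818759/8813480 ≈ -0.092898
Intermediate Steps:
b(c) = -221/36 (b(c) = -221/(8 - 2)² = -221/(6²) = -221/36)
(10862 + 21194/b(193))/(-46216 - 33544) = (10862 + 21194/(-221/36))/(-46216 - 33544) = (10862 + 21194*(-36/221))/(-79760) = (10862 - 762984/221)*(-1/79760) = (1637518/221)*(-1/79760) = -818759/8813480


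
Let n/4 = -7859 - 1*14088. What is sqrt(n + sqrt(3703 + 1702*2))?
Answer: sqrt(-87788 + sqrt(7107)) ≈ 296.15*I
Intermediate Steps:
n = -87788 (n = 4*(-7859 - 1*14088) = 4*(-7859 - 14088) = 4*(-21947) = -87788)
sqrt(n + sqrt(3703 + 1702*2)) = sqrt(-87788 + sqrt(3703 + 1702*2)) = sqrt(-87788 + sqrt(3703 + 3404)) = sqrt(-87788 + sqrt(7107))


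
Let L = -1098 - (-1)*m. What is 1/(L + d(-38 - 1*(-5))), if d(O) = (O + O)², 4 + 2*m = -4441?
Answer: 2/2071 ≈ 0.00096572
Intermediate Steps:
m = -4445/2 (m = -2 + (½)*(-4441) = -2 - 4441/2 = -4445/2 ≈ -2222.5)
L = -6641/2 (L = -1098 - (-1)*(-4445)/2 = -1098 - 1*4445/2 = -1098 - 4445/2 = -6641/2 ≈ -3320.5)
d(O) = 4*O² (d(O) = (2*O)² = 4*O²)
1/(L + d(-38 - 1*(-5))) = 1/(-6641/2 + 4*(-38 - 1*(-5))²) = 1/(-6641/2 + 4*(-38 + 5)²) = 1/(-6641/2 + 4*(-33)²) = 1/(-6641/2 + 4*1089) = 1/(-6641/2 + 4356) = 1/(2071/2) = 2/2071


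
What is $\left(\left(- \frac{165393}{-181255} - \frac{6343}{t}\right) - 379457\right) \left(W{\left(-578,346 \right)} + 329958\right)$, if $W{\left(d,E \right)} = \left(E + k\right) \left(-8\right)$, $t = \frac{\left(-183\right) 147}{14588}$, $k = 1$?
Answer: $- \frac{85695208967713929572}{696562965} \approx -1.2303 \cdot 10^{11}$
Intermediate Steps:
$t = - \frac{3843}{2084}$ ($t = \left(-26901\right) \frac{1}{14588} = - \frac{3843}{2084} \approx -1.844$)
$W{\left(d,E \right)} = -8 - 8 E$ ($W{\left(d,E \right)} = \left(E + 1\right) \left(-8\right) = \left(1 + E\right) \left(-8\right) = -8 - 8 E$)
$\left(\left(- \frac{165393}{-181255} - \frac{6343}{t}\right) - 379457\right) \left(W{\left(-578,346 \right)} + 329958\right) = \left(\left(- \frac{165393}{-181255} - \frac{6343}{- \frac{3843}{2084}}\right) - 379457\right) \left(\left(-8 - 2768\right) + 329958\right) = \left(\left(\left(-165393\right) \left(- \frac{1}{181255}\right) - - \frac{13218812}{3843}\right) - 379457\right) \left(\left(-8 - 2768\right) + 329958\right) = \left(\left(\frac{165393}{181255} + \frac{13218812}{3843}\right) - 379457\right) \left(-2776 + 329958\right) = \left(\frac{2396611374359}{696562965} - 379457\right) 327182 = \left(- \frac{261919081635646}{696562965}\right) 327182 = - \frac{85695208967713929572}{696562965}$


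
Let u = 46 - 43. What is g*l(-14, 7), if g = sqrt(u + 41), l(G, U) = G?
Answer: -28*sqrt(11) ≈ -92.865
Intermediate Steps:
u = 3
g = 2*sqrt(11) (g = sqrt(3 + 41) = sqrt(44) = 2*sqrt(11) ≈ 6.6332)
g*l(-14, 7) = (2*sqrt(11))*(-14) = -28*sqrt(11)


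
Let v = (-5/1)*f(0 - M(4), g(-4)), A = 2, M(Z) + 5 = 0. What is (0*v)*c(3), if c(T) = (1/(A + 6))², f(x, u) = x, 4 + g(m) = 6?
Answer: 0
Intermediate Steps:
M(Z) = -5 (M(Z) = -5 + 0 = -5)
g(m) = 2 (g(m) = -4 + 6 = 2)
c(T) = 1/64 (c(T) = (1/(2 + 6))² = (1/8)² = (⅛)² = 1/64)
v = -25 (v = (-5/1)*(0 - 1*(-5)) = (-5*1)*(0 + 5) = -5*5 = -25)
(0*v)*c(3) = (0*(-25))*(1/64) = 0*(1/64) = 0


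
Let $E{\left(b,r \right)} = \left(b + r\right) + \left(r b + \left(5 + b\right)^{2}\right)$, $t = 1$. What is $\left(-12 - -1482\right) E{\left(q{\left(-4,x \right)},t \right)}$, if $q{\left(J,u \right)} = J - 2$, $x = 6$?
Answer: $-14700$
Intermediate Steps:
$q{\left(J,u \right)} = -2 + J$
$E{\left(b,r \right)} = b + r + \left(5 + b\right)^{2} + b r$ ($E{\left(b,r \right)} = \left(b + r\right) + \left(b r + \left(5 + b\right)^{2}\right) = \left(b + r\right) + \left(\left(5 + b\right)^{2} + b r\right) = b + r + \left(5 + b\right)^{2} + b r$)
$\left(-12 - -1482\right) E{\left(q{\left(-4,x \right)},t \right)} = \left(-12 - -1482\right) \left(\left(-2 - 4\right) + 1 + \left(5 - 6\right)^{2} + \left(-2 - 4\right) 1\right) = \left(-12 + 1482\right) \left(-6 + 1 + \left(5 - 6\right)^{2} - 6\right) = 1470 \left(-6 + 1 + \left(-1\right)^{2} - 6\right) = 1470 \left(-6 + 1 + 1 - 6\right) = 1470 \left(-10\right) = -14700$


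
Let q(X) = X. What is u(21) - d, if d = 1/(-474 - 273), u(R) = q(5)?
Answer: 3736/747 ≈ 5.0013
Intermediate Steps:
u(R) = 5
d = -1/747 (d = 1/(-747) = -1/747 ≈ -0.0013387)
u(21) - d = 5 - 1*(-1/747) = 5 + 1/747 = 3736/747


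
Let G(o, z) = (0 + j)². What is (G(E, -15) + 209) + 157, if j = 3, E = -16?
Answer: 375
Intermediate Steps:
G(o, z) = 9 (G(o, z) = (0 + 3)² = 3² = 9)
(G(E, -15) + 209) + 157 = (9 + 209) + 157 = 218 + 157 = 375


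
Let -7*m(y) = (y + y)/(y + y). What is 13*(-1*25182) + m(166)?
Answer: -2291563/7 ≈ -3.2737e+5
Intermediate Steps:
m(y) = -⅐ (m(y) = -(y + y)/(7*(y + y)) = -2*y/(7*(2*y)) = -2*y*1/(2*y)/7 = -⅐*1 = -⅐)
13*(-1*25182) + m(166) = 13*(-1*25182) - ⅐ = 13*(-25182) - ⅐ = -327366 - ⅐ = -2291563/7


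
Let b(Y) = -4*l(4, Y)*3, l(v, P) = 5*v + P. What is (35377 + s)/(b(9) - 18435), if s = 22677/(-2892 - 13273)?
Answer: -571846528/303627195 ≈ -1.8834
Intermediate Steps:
l(v, P) = P + 5*v
b(Y) = -240 - 12*Y (b(Y) = -4*(Y + 5*4)*3 = -4*(Y + 20)*3 = -4*(20 + Y)*3 = (-80 - 4*Y)*3 = -240 - 12*Y)
s = -22677/16165 (s = 22677/(-16165) = 22677*(-1/16165) = -22677/16165 ≈ -1.4028)
(35377 + s)/(b(9) - 18435) = (35377 - 22677/16165)/((-240 - 12*9) - 18435) = 571846528/(16165*((-240 - 108) - 18435)) = 571846528/(16165*(-348 - 18435)) = (571846528/16165)/(-18783) = (571846528/16165)*(-1/18783) = -571846528/303627195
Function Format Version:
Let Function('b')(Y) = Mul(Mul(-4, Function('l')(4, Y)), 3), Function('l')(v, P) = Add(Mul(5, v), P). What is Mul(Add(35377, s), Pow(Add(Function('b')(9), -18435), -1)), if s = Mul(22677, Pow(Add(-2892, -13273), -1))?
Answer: Rational(-571846528, 303627195) ≈ -1.8834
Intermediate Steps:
Function('l')(v, P) = Add(P, Mul(5, v))
Function('b')(Y) = Add(-240, Mul(-12, Y)) (Function('b')(Y) = Mul(Mul(-4, Add(Y, Mul(5, 4))), 3) = Mul(Mul(-4, Add(Y, 20)), 3) = Mul(Mul(-4, Add(20, Y)), 3) = Mul(Add(-80, Mul(-4, Y)), 3) = Add(-240, Mul(-12, Y)))
s = Rational(-22677, 16165) (s = Mul(22677, Pow(-16165, -1)) = Mul(22677, Rational(-1, 16165)) = Rational(-22677, 16165) ≈ -1.4028)
Mul(Add(35377, s), Pow(Add(Function('b')(9), -18435), -1)) = Mul(Add(35377, Rational(-22677, 16165)), Pow(Add(Add(-240, Mul(-12, 9)), -18435), -1)) = Mul(Rational(571846528, 16165), Pow(Add(Add(-240, -108), -18435), -1)) = Mul(Rational(571846528, 16165), Pow(Add(-348, -18435), -1)) = Mul(Rational(571846528, 16165), Pow(-18783, -1)) = Mul(Rational(571846528, 16165), Rational(-1, 18783)) = Rational(-571846528, 303627195)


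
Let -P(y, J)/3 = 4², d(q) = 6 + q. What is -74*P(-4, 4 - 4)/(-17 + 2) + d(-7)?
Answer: -1189/5 ≈ -237.80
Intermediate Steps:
P(y, J) = -48 (P(y, J) = -3*4² = -3*16 = -48)
-74*P(-4, 4 - 4)/(-17 + 2) + d(-7) = -(-3552)/(-17 + 2) + (6 - 7) = -(-3552)/(-15) - 1 = -(-3552)*(-1)/15 - 1 = -74*16/5 - 1 = -1184/5 - 1 = -1189/5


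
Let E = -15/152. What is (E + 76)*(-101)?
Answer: -1165237/152 ≈ -7666.0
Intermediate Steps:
E = -15/152 (E = -15*1/152 = -15/152 ≈ -0.098684)
(E + 76)*(-101) = (-15/152 + 76)*(-101) = (11537/152)*(-101) = -1165237/152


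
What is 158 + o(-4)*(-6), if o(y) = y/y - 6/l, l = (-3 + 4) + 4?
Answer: 796/5 ≈ 159.20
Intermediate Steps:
l = 5 (l = 1 + 4 = 5)
o(y) = -⅕ (o(y) = y/y - 6/5 = 1 - 6*⅕ = 1 - 6/5 = -⅕)
158 + o(-4)*(-6) = 158 - ⅕*(-6) = 158 + 6/5 = 796/5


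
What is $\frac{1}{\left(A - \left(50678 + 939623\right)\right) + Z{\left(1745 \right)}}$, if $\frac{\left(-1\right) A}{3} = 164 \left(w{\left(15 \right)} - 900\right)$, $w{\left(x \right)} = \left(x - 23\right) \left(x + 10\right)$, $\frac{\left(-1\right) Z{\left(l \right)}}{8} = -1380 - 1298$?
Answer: $- \frac{1}{427677} \approx -2.3382 \cdot 10^{-6}$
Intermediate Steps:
$Z{\left(l \right)} = 21424$ ($Z{\left(l \right)} = - 8 \left(-1380 - 1298\right) = \left(-8\right) \left(-2678\right) = 21424$)
$w{\left(x \right)} = \left(-23 + x\right) \left(10 + x\right)$
$A = 541200$ ($A = - 3 \cdot 164 \left(\left(-230 + 15^{2} - 195\right) - 900\right) = - 3 \cdot 164 \left(\left(-230 + 225 - 195\right) - 900\right) = - 3 \cdot 164 \left(-200 - 900\right) = - 3 \cdot 164 \left(-1100\right) = \left(-3\right) \left(-180400\right) = 541200$)
$\frac{1}{\left(A - \left(50678 + 939623\right)\right) + Z{\left(1745 \right)}} = \frac{1}{\left(541200 - \left(50678 + 939623\right)\right) + 21424} = \frac{1}{\left(541200 - 990301\right) + 21424} = \frac{1}{-449101 + 21424} = \frac{1}{-427677} = - \frac{1}{427677}$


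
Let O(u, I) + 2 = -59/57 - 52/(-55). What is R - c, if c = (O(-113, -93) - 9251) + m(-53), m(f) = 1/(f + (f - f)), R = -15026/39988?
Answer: 30738531836027/3322103070 ≈ 9252.7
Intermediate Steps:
O(u, I) = -6551/3135 (O(u, I) = -2 + (-59/57 - 52/(-55)) = -2 + (-59*1/57 - 52*(-1/55)) = -2 + (-59/57 + 52/55) = -2 - 281/3135 = -6551/3135)
R = -7513/19994 (R = -15026*1/39988 = -7513/19994 ≈ -0.37576)
m(f) = 1/f (m(f) = 1/(f + 0) = 1/f)
c = -1537450243/166155 (c = (-6551/3135 - 9251) + 1/(-53) = -29008436/3135 - 1/53 = -1537450243/166155 ≈ -9253.1)
R - c = -7513/19994 - 1*(-1537450243/166155) = -7513/19994 + 1537450243/166155 = 30738531836027/3322103070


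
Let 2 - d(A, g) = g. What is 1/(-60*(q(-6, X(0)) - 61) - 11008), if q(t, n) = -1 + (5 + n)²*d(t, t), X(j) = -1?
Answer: -1/14968 ≈ -6.6809e-5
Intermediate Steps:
d(A, g) = 2 - g
q(t, n) = -1 + (5 + n)²*(2 - t)
1/(-60*(q(-6, X(0)) - 61) - 11008) = 1/(-60*((-1 + (5 - 1)²*(2 - 1*(-6))) - 61) - 11008) = 1/(-60*((-1 + 4²*(2 + 6)) - 61) - 11008) = 1/(-60*((-1 + 16*8) - 61) - 11008) = 1/(-60*((-1 + 128) - 61) - 11008) = 1/(-60*(127 - 61) - 11008) = 1/(-60*66 - 11008) = 1/(-3960 - 11008) = 1/(-14968) = -1/14968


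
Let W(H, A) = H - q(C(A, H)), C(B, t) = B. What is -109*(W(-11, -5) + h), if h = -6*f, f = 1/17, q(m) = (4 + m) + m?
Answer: 9919/17 ≈ 583.47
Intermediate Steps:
q(m) = 4 + 2*m
f = 1/17 ≈ 0.058824
h = -6/17 (h = -6*1/17 = -6/17 ≈ -0.35294)
W(H, A) = -4 + H - 2*A (W(H, A) = H - (4 + 2*A) = H + (-4 - 2*A) = -4 + H - 2*A)
-109*(W(-11, -5) + h) = -109*((-4 - 11 - 2*(-5)) - 6/17) = -109*((-4 - 11 + 10) - 6/17) = -109*(-5 - 6/17) = -109*(-91/17) = 9919/17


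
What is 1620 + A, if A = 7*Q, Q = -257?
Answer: -179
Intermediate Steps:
A = -1799 (A = 7*(-257) = -1799)
1620 + A = 1620 - 1799 = -179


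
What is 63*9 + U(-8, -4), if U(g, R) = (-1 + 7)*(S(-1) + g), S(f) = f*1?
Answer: 513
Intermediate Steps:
S(f) = f
U(g, R) = -6 + 6*g (U(g, R) = (-1 + 7)*(-1 + g) = 6*(-1 + g) = -6 + 6*g)
63*9 + U(-8, -4) = 63*9 + (-6 + 6*(-8)) = 567 + (-6 - 48) = 567 - 54 = 513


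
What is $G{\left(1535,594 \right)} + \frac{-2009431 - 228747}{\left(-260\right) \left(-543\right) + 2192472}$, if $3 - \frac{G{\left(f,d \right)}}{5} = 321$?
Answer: $- \frac{1856372429}{1166826} \approx -1591.0$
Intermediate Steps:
$G{\left(f,d \right)} = -1590$ ($G{\left(f,d \right)} = 15 - 1605 = -1590$)
$G{\left(1535,594 \right)} + \frac{-2009431 - 228747}{\left(-260\right) \left(-543\right) + 2192472} = -1590 + \frac{-2009431 - 228747}{\left(-260\right) \left(-543\right) + 2192472} = -1590 - \frac{2238178}{141180 + 2192472} = -1590 - \frac{2238178}{2333652} = -1590 - \frac{1119089}{1166826} = - \frac{1856372429}{1166826}$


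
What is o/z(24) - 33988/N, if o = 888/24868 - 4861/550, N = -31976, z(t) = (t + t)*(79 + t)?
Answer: 71701719648611/67570349800800 ≈ 1.0611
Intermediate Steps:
z(t) = 2*t*(79 + t) (z(t) = (2*t)*(79 + t) = 2*t*(79 + t))
o = -30098737/3419350 (o = 888*(1/24868) - 4861*1/550 = 222/6217 - 4861/550 = -30098737/3419350 ≈ -8.8025)
o/z(24) - 33988/N = -30098737*1/(48*(79 + 24))/3419350 - 33988/(-31976) = -30098737/(3419350*(2*24*103)) - 33988*(-1/31976) = -30098737/3419350/4944 + 8497/7994 = -30098737/3419350*1/4944 + 8497/7994 = -30098737/16905266400 + 8497/7994 = 71701719648611/67570349800800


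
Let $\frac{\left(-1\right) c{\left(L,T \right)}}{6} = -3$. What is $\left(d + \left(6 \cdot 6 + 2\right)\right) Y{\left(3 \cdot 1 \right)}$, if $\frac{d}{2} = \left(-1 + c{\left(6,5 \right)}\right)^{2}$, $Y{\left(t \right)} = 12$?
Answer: $7392$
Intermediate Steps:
$c{\left(L,T \right)} = 18$ ($c{\left(L,T \right)} = \left(-6\right) \left(-3\right) = 18$)
$d = 578$ ($d = 2 \left(-1 + 18\right)^{2} = 2 \cdot 17^{2} = 2 \cdot 289 = 578$)
$\left(d + \left(6 \cdot 6 + 2\right)\right) Y{\left(3 \cdot 1 \right)} = \left(578 + \left(6 \cdot 6 + 2\right)\right) 12 = \left(578 + \left(36 + 2\right)\right) 12 = \left(578 + 38\right) 12 = 616 \cdot 12 = 7392$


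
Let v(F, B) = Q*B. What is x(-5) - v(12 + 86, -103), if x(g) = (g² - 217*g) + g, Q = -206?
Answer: -20113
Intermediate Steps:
x(g) = g² - 216*g
v(F, B) = -206*B
x(-5) - v(12 + 86, -103) = -5*(-216 - 5) - (-206)*(-103) = -5*(-221) - 1*21218 = 1105 - 21218 = -20113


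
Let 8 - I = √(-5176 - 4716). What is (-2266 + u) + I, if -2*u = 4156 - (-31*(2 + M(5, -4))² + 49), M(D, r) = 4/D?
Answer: -221651/50 - 2*I*√2473 ≈ -4433.0 - 99.458*I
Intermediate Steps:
I = 8 - 2*I*√2473 (I = 8 - √(-5176 - 4716) = 8 - √(-9892) = 8 - 2*I*√2473 ≈ 8.0 - 99.458*I)
u = -108751/50 (u = -(4156 - (-31*(2 + 4/5)² + 49))/2 = -(4156 - (-31*(2 + 4*(⅕))² + 49))/2 = -(4156 - (-31*(2 + ⅘)² + 49))/2 = -(4156 - (-31*(14/5)² + 49))/2 = -(4156 - (-31*196/25 + 49))/2 = -(4156 - (-6076/25 + 49))/2 = -(4156 - 1*(-4851/25))/2 = -(4156 + 4851/25)/2 = -½*108751/25 = -108751/50 ≈ -2175.0)
(-2266 + u) + I = (-2266 - 108751/50) + (8 - 2*I*√2473) = -222051/50 + (8 - 2*I*√2473) = -221651/50 - 2*I*√2473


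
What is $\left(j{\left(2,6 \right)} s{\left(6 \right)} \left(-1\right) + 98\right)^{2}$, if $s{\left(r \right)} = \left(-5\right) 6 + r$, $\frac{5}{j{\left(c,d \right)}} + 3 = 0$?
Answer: $3364$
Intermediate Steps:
$j{\left(c,d \right)} = - \frac{5}{3}$ ($j{\left(c,d \right)} = \frac{5}{-3 + 0} = \frac{5}{-3} = 5 \left(- \frac{1}{3}\right) = - \frac{5}{3}$)
$s{\left(r \right)} = -30 + r$
$\left(j{\left(2,6 \right)} s{\left(6 \right)} \left(-1\right) + 98\right)^{2} = \left(- \frac{5 \left(-30 + 6\right)}{3} \left(-1\right) + 98\right)^{2} = \left(\left(- \frac{5}{3}\right) \left(-24\right) \left(-1\right) + 98\right)^{2} = \left(40 \left(-1\right) + 98\right)^{2} = \left(-40 + 98\right)^{2} = 58^{2} = 3364$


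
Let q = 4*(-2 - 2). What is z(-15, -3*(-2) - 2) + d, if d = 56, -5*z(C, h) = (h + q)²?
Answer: 136/5 ≈ 27.200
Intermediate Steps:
q = -16 (q = 4*(-4) = -16)
z(C, h) = -(-16 + h)²/5 (z(C, h) = -(h - 16)²/5 = -(-16 + h)²/5)
z(-15, -3*(-2) - 2) + d = -(-16 + (-3*(-2) - 2))²/5 + 56 = -(-16 + (6 - 2))²/5 + 56 = -(-16 + 4)²/5 + 56 = -⅕*(-12)² + 56 = -⅕*144 + 56 = -144/5 + 56 = 136/5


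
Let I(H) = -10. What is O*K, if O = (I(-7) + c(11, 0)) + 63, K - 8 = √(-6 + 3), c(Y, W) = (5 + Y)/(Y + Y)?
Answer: 4728/11 + 591*I*√3/11 ≈ 429.82 + 93.058*I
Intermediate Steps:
c(Y, W) = (5 + Y)/(2*Y) (c(Y, W) = (5 + Y)/((2*Y)) = (5 + Y)*(1/(2*Y)) = (5 + Y)/(2*Y))
K = 8 + I*√3 (K = 8 + √(-6 + 3) = 8 + √(-3) = 8 + I*√3 ≈ 8.0 + 1.732*I)
O = 591/11 (O = (-10 + (½)*(5 + 11)/11) + 63 = (-10 + (½)*(1/11)*16) + 63 = (-10 + 8/11) + 63 = -102/11 + 63 = 591/11 ≈ 53.727)
O*K = 591*(8 + I*√3)/11 = 4728/11 + 591*I*√3/11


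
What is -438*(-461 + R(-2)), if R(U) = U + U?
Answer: 203670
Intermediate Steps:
R(U) = 2*U
-438*(-461 + R(-2)) = -438*(-461 + 2*(-2)) = -438*(-461 - 4) = -438*(-465) = 203670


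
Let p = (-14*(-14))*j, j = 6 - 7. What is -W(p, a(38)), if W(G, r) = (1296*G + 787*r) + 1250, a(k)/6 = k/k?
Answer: 248044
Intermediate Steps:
j = -1
p = -196 (p = -14*(-14)*(-1) = 196*(-1) = -196)
a(k) = 6 (a(k) = 6*(k/k) = 6*1 = 6)
W(G, r) = 1250 + 787*r + 1296*G (W(G, r) = (787*r + 1296*G) + 1250 = 1250 + 787*r + 1296*G)
-W(p, a(38)) = -(1250 + 787*6 + 1296*(-196)) = -(1250 + 4722 - 254016) = -1*(-248044) = 248044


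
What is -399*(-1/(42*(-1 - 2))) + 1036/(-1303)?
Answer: -30973/7818 ≈ -3.9618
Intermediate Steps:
-399*(-1/(42*(-1 - 2))) + 1036/(-1303) = -399/(-3*2*(-21)) + 1036*(-1/1303) = -399/((-6*(-21))) - 1036/1303 = -399/126 - 1036/1303 = -399*1/126 - 1036/1303 = -19/6 - 1036/1303 = -30973/7818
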